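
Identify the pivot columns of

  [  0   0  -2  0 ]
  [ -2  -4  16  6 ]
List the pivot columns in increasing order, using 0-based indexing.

R1 ↔ R2
  [ -2  -4  16  6 ]
  [  0   0  -2  0 ]
R1 → -1/2·R1
  [ 1  2  -8  -3 ]
  [ 0  0  -2   0 ]
R2 → -1/2·R2
  [ 1  2  -8  -3 ]
  [ 0  0   1   0 ]
R1 → R1 + 8·R2
  [ 1  2  0  -3 ]
  [ 0  0  1   0 ]
Pivot columns are the columns containing a leading 1.

0, 2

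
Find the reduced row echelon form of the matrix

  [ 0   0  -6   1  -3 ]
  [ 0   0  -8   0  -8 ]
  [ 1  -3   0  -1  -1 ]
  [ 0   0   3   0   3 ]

[[1, -3, 0, 0, 2], [0, 0, 1, 0, 1], [0, 0, 0, 1, 3], [0, 0, 0, 0, 0]]

r1 <-> r3
  [ 1  -3   0  -1  -1 ]
  [ 0   0  -8   0  -8 ]
  [ 0   0  -6   1  -3 ]
  [ 0   0   3   0   3 ]
r2 := -1/8·r2
  [ 1  -3   0  -1  -1 ]
  [ 0   0   1   0   1 ]
  [ 0   0  -6   1  -3 ]
  [ 0   0   3   0   3 ]
r3 := r3 + 6·r2
  [ 1  -3  0  -1  -1 ]
  [ 0   0  1   0   1 ]
  [ 0   0  0   1   3 ]
  [ 0   0  3   0   3 ]
r4 := r4 − 3·r2
  [ 1  -3  0  -1  -1 ]
  [ 0   0  1   0   1 ]
  [ 0   0  0   1   3 ]
  [ 0   0  0   0   0 ]
r1 := r1 + r3
  [ 1  -3  0  0  2 ]
  [ 0   0  1  0  1 ]
  [ 0   0  0  1  3 ]
  [ 0   0  0  0  0 ]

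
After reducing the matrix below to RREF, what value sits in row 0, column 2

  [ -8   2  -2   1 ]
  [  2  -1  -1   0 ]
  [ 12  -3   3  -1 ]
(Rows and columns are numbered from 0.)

ρ1 ← -1/8·ρ1
  [  1  -1/4  1/4  -1/8 ]
  [  2    -1   -1     0 ]
  [ 12    -3    3    -1 ]
ρ2 ← ρ2 − 2·ρ1
  [  1  -1/4   1/4  -1/8 ]
  [  0  -1/2  -3/2   1/4 ]
  [ 12    -3     3    -1 ]
ρ3 ← ρ3 − 12·ρ1
  [ 1  -1/4   1/4  -1/8 ]
  [ 0  -1/2  -3/2   1/4 ]
  [ 0     0     0   1/2 ]
ρ2 ← -2·ρ2
  [ 1  -1/4  1/4  -1/8 ]
  [ 0     1    3  -1/2 ]
  [ 0     0    0   1/2 ]
ρ3 ← 2·ρ3
  [ 1  -1/4  1/4  -1/8 ]
  [ 0     1    3  -1/2 ]
  [ 0     0    0     1 ]
ρ2 ← ρ2 + 1/2·ρ3
  [ 1  -1/4  1/4  -1/8 ]
  [ 0     1    3     0 ]
  [ 0     0    0     1 ]
ρ1 ← ρ1 + 1/8·ρ3
  [ 1  -1/4  1/4  0 ]
  [ 0     1    3  0 ]
  [ 0     0    0  1 ]
ρ1 ← ρ1 + 1/4·ρ2
  [ 1  0  1  0 ]
  [ 0  1  3  0 ]
  [ 0  0  0  1 ]

1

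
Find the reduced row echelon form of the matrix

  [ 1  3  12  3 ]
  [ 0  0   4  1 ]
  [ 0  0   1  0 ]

Multiply R2 by 1/4.
  [ 1  3  12    3 ]
  [ 0  0   1  1/4 ]
  [ 0  0   1    0 ]
Subtract R2 from R3.
  [ 1  3  12     3 ]
  [ 0  0   1   1/4 ]
  [ 0  0   0  -1/4 ]
Multiply R3 by -4.
  [ 1  3  12    3 ]
  [ 0  0   1  1/4 ]
  [ 0  0   0    1 ]
Subtract 1/4 times R3 from R2.
  [ 1  3  12  3 ]
  [ 0  0   1  0 ]
  [ 0  0   0  1 ]
Subtract 3 times R3 from R1.
  [ 1  3  12  0 ]
  [ 0  0   1  0 ]
  [ 0  0   0  1 ]
Subtract 12 times R2 from R1.
  [ 1  3  0  0 ]
  [ 0  0  1  0 ]
  [ 0  0  0  1 ]

[[1, 3, 0, 0], [0, 0, 1, 0], [0, 0, 0, 1]]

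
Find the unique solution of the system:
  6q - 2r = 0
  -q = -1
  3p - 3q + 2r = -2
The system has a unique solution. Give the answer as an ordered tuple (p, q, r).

(-5/3, 1, 3)

Form the augmented matrix and row-reduce:
  [ 0   6  -2  |   0 ]
  [ 0  -1   0  |  -1 ]
  [ 3  -3   2  |  -2 ]
ρ1 <=> ρ3
  [ 3  -3   2  |  -2 ]
  [ 0  -1   0  |  -1 ]
  [ 0   6  -2  |   0 ]
ρ1 -> 1/3·ρ1
  [ 1  -1  2/3  |  -2/3 ]
  [ 0  -1    0  |    -1 ]
  [ 0   6   -2  |     0 ]
ρ2 -> -1·ρ2
  [ 1  -1  2/3  |  -2/3 ]
  [ 0   1    0  |     1 ]
  [ 0   6   -2  |     0 ]
ρ3 -> ρ3 − 6·ρ2
  [ 1  -1  2/3  |  -2/3 ]
  [ 0   1    0  |     1 ]
  [ 0   0   -2  |    -6 ]
ρ3 -> -1/2·ρ3
  [ 1  -1  2/3  |  -2/3 ]
  [ 0   1    0  |     1 ]
  [ 0   0    1  |     3 ]
ρ1 -> ρ1 − 2/3·ρ3
  [ 1  -1  0  |  -8/3 ]
  [ 0   1  0  |     1 ]
  [ 0   0  1  |     3 ]
ρ1 -> ρ1 + ρ2
  [ 1  0  0  |  -5/3 ]
  [ 0  1  0  |     1 ]
  [ 0  0  1  |     3 ]
Reading off the last column: p = -5/3, q = 1, r = 3.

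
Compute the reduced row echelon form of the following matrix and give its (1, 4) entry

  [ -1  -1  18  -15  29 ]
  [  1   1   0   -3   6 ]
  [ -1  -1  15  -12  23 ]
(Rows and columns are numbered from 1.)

ρ1 → -1·ρ1
ρ2 → ρ2 − ρ1
ρ3 → ρ3 + ρ1
ρ2 → 1/18·ρ2
ρ3 → ρ3 + 3·ρ2
ρ3 → -6·ρ3
ρ2 → ρ2 − 35/18·ρ3
ρ1 → ρ1 + 29·ρ3
ρ1 → ρ1 + 18·ρ2

-3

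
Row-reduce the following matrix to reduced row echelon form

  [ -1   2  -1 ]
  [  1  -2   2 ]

R1 ← -1·R1
  [ 1  -2  1 ]
  [ 1  -2  2 ]
R2 ← R2 − R1
  [ 1  -2  1 ]
  [ 0   0  1 ]
R1 ← R1 − R2
  [ 1  -2  0 ]
  [ 0   0  1 ]

[[1, -2, 0], [0, 0, 1]]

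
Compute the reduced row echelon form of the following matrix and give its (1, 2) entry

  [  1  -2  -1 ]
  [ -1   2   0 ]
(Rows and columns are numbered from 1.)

-2

R2 := R2 + R1
  [ 1  -2  -1 ]
  [ 0   0  -1 ]
R2 := -1·R2
  [ 1  -2  -1 ]
  [ 0   0   1 ]
R1 := R1 + R2
  [ 1  -2  0 ]
  [ 0   0  1 ]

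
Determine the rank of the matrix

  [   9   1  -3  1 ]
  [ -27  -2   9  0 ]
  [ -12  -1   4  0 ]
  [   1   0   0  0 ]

R1 := 1/9·R1
R2 := R2 + 27·R1
R3 := R3 + 12·R1
R4 := R4 − R1
R3 := R3 − 1/3·R2
R4 := R4 + 1/9·R2
R3 <-> R4
R3 := 3·R3
R4 := 3·R4
R3 := R3 − 2/3·R4
R2 := R2 − 3·R4
R1 := R1 − 1/9·R4
R1 := R1 + 1/3·R3
R1 := R1 − 1/9·R2
The reduced form has 4 nonzero rows.

rank = 4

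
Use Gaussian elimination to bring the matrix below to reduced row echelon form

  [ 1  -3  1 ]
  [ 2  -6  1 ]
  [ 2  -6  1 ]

[[1, -3, 0], [0, 0, 1], [0, 0, 0]]

ρ2 → ρ2 − 2·ρ1
ρ3 → ρ3 − 2·ρ1
ρ2 → -1·ρ2
ρ3 → ρ3 + ρ2
ρ1 → ρ1 − ρ2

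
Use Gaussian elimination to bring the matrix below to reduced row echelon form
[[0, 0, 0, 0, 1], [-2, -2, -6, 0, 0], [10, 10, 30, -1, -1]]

R1 <-> R2
  [ -2  -2  -6   0   0 ]
  [  0   0   0   0   1 ]
  [ 10  10  30  -1  -1 ]
R1 := -1/2·R1
  [  1   1   3   0   0 ]
  [  0   0   0   0   1 ]
  [ 10  10  30  -1  -1 ]
R3 := R3 − 10·R1
  [ 1  1  3   0   0 ]
  [ 0  0  0   0   1 ]
  [ 0  0  0  -1  -1 ]
R2 <-> R3
  [ 1  1  3   0   0 ]
  [ 0  0  0  -1  -1 ]
  [ 0  0  0   0   1 ]
R2 := -1·R2
  [ 1  1  3  0  0 ]
  [ 0  0  0  1  1 ]
  [ 0  0  0  0  1 ]
R2 := R2 − R3
  [ 1  1  3  0  0 ]
  [ 0  0  0  1  0 ]
  [ 0  0  0  0  1 ]

[[1, 1, 3, 0, 0], [0, 0, 0, 1, 0], [0, 0, 0, 0, 1]]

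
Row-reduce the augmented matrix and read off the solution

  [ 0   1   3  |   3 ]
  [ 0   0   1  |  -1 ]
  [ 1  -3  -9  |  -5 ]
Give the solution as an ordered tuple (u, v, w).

(4, 6, -1)

Swap r1 and r3.
  [ 1  -3  -9  |  -5 ]
  [ 0   0   1  |  -1 ]
  [ 0   1   3  |   3 ]
Swap r2 and r3.
  [ 1  -3  -9  |  -5 ]
  [ 0   1   3  |   3 ]
  [ 0   0   1  |  -1 ]
Subtract 3 times r3 from r2.
  [ 1  -3  -9  |  -5 ]
  [ 0   1   0  |   6 ]
  [ 0   0   1  |  -1 ]
Add 9 times r3 to r1.
  [ 1  -3  0  |  -14 ]
  [ 0   1  0  |    6 ]
  [ 0   0  1  |   -1 ]
Add 3 times r2 to r1.
  [ 1  0  0  |   4 ]
  [ 0  1  0  |   6 ]
  [ 0  0  1  |  -1 ]
Reading off the last column: u = 4, v = 6, w = -1.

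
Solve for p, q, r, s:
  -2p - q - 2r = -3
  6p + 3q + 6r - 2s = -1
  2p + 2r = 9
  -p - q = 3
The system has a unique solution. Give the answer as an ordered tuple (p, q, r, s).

(3, -6, 3/2, 5)

Form the augmented matrix and row-reduce:
  [ -2  -1  -2   0  |  -3 ]
  [  6   3   6  -2  |  -1 ]
  [  2   0   2   0  |   9 ]
  [ -1  -1   0   0  |   3 ]
ρ1 ← -1/2·ρ1
  [  1  1/2  1   0  |  3/2 ]
  [  6    3  6  -2  |   -1 ]
  [  2    0  2   0  |    9 ]
  [ -1   -1  0   0  |    3 ]
ρ2 ← ρ2 − 6·ρ1
  [  1  1/2  1   0  |  3/2 ]
  [  0    0  0  -2  |  -10 ]
  [  2    0  2   0  |    9 ]
  [ -1   -1  0   0  |    3 ]
ρ3 ← ρ3 − 2·ρ1
  [  1  1/2  1   0  |  3/2 ]
  [  0    0  0  -2  |  -10 ]
  [  0   -1  0   0  |    6 ]
  [ -1   -1  0   0  |    3 ]
ρ4 ← ρ4 + ρ1
  [ 1   1/2  1   0  |  3/2 ]
  [ 0     0  0  -2  |  -10 ]
  [ 0    -1  0   0  |    6 ]
  [ 0  -1/2  1   0  |  9/2 ]
ρ2 <-> ρ3
  [ 1   1/2  1   0  |  3/2 ]
  [ 0    -1  0   0  |    6 ]
  [ 0     0  0  -2  |  -10 ]
  [ 0  -1/2  1   0  |  9/2 ]
ρ2 ← -1·ρ2
  [ 1   1/2  1   0  |  3/2 ]
  [ 0     1  0   0  |   -6 ]
  [ 0     0  0  -2  |  -10 ]
  [ 0  -1/2  1   0  |  9/2 ]
ρ4 ← ρ4 + 1/2·ρ2
  [ 1  1/2  1   0  |  3/2 ]
  [ 0    1  0   0  |   -6 ]
  [ 0    0  0  -2  |  -10 ]
  [ 0    0  1   0  |  3/2 ]
ρ3 <-> ρ4
  [ 1  1/2  1   0  |  3/2 ]
  [ 0    1  0   0  |   -6 ]
  [ 0    0  1   0  |  3/2 ]
  [ 0    0  0  -2  |  -10 ]
ρ4 ← -1/2·ρ4
  [ 1  1/2  1  0  |  3/2 ]
  [ 0    1  0  0  |   -6 ]
  [ 0    0  1  0  |  3/2 ]
  [ 0    0  0  1  |    5 ]
ρ1 ← ρ1 − ρ3
  [ 1  1/2  0  0  |    0 ]
  [ 0    1  0  0  |   -6 ]
  [ 0    0  1  0  |  3/2 ]
  [ 0    0  0  1  |    5 ]
ρ1 ← ρ1 − 1/2·ρ2
  [ 1  0  0  0  |    3 ]
  [ 0  1  0  0  |   -6 ]
  [ 0  0  1  0  |  3/2 ]
  [ 0  0  0  1  |    5 ]
Reading off the last column: p = 3, q = -6, r = 3/2, s = 5.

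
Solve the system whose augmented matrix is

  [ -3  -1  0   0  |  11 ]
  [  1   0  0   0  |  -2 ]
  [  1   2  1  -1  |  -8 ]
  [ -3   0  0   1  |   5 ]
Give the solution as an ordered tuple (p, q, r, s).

(-2, -5, 3, -1)

R1 → -1/3·R1
  [  1  1/3  0   0  |  -11/3 ]
  [  1    0  0   0  |     -2 ]
  [  1    2  1  -1  |     -8 ]
  [ -3    0  0   1  |      5 ]
R2 → R2 − R1
  [  1   1/3  0   0  |  -11/3 ]
  [  0  -1/3  0   0  |    5/3 ]
  [  1     2  1  -1  |     -8 ]
  [ -3     0  0   1  |      5 ]
R3 → R3 − R1
  [  1   1/3  0   0  |  -11/3 ]
  [  0  -1/3  0   0  |    5/3 ]
  [  0   5/3  1  -1  |  -13/3 ]
  [ -3     0  0   1  |      5 ]
R4 → R4 + 3·R1
  [ 1   1/3  0   0  |  -11/3 ]
  [ 0  -1/3  0   0  |    5/3 ]
  [ 0   5/3  1  -1  |  -13/3 ]
  [ 0     1  0   1  |     -6 ]
R2 → -3·R2
  [ 1  1/3  0   0  |  -11/3 ]
  [ 0    1  0   0  |     -5 ]
  [ 0  5/3  1  -1  |  -13/3 ]
  [ 0    1  0   1  |     -6 ]
R3 → R3 − 5/3·R2
  [ 1  1/3  0   0  |  -11/3 ]
  [ 0    1  0   0  |     -5 ]
  [ 0    0  1  -1  |      4 ]
  [ 0    1  0   1  |     -6 ]
R4 → R4 − R2
  [ 1  1/3  0   0  |  -11/3 ]
  [ 0    1  0   0  |     -5 ]
  [ 0    0  1  -1  |      4 ]
  [ 0    0  0   1  |     -1 ]
R3 → R3 + R4
  [ 1  1/3  0  0  |  -11/3 ]
  [ 0    1  0  0  |     -5 ]
  [ 0    0  1  0  |      3 ]
  [ 0    0  0  1  |     -1 ]
R1 → R1 − 1/3·R2
  [ 1  0  0  0  |  -2 ]
  [ 0  1  0  0  |  -5 ]
  [ 0  0  1  0  |   3 ]
  [ 0  0  0  1  |  -1 ]
Reading off the last column: p = -2, q = -5, r = 3, s = -1.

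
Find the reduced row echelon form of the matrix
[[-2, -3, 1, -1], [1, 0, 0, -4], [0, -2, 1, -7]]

Multiply R1 by -1/2.
Subtract R1 from R2.
Multiply R2 by -2/3.
Add 2 times R2 to R3.
Multiply R3 by 3.
Add 1/3 times R3 to R2.
Add 1/2 times R3 to R1.
Subtract 3/2 times R2 from R1.

[[1, 0, 0, -4], [0, 1, 0, 2], [0, 0, 1, -3]]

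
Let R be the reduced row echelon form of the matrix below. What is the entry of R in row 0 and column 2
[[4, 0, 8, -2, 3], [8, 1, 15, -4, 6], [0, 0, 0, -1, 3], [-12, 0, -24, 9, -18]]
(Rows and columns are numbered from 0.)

2

r1 -> 1/4·r1
  [   1  0    2  -1/2  3/4 ]
  [   8  1   15    -4    6 ]
  [   0  0    0    -1    3 ]
  [ -12  0  -24     9  -18 ]
r2 -> r2 − 8·r1
  [   1  0    2  -1/2  3/4 ]
  [   0  1   -1     0    0 ]
  [   0  0    0    -1    3 ]
  [ -12  0  -24     9  -18 ]
r4 -> r4 + 12·r1
  [ 1  0   2  -1/2  3/4 ]
  [ 0  1  -1     0    0 ]
  [ 0  0   0    -1    3 ]
  [ 0  0   0     3   -9 ]
r3 -> -1·r3
  [ 1  0   2  -1/2  3/4 ]
  [ 0  1  -1     0    0 ]
  [ 0  0   0     1   -3 ]
  [ 0  0   0     3   -9 ]
r4 -> r4 − 3·r3
  [ 1  0   2  -1/2  3/4 ]
  [ 0  1  -1     0    0 ]
  [ 0  0   0     1   -3 ]
  [ 0  0   0     0    0 ]
r1 -> r1 + 1/2·r3
  [ 1  0   2  0  -3/4 ]
  [ 0  1  -1  0     0 ]
  [ 0  0   0  1    -3 ]
  [ 0  0   0  0     0 ]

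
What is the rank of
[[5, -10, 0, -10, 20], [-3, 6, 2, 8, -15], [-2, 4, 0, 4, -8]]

Multiply R1 by 1/5.
  [  1  -2  0  -2    4 ]
  [ -3   6  2   8  -15 ]
  [ -2   4  0   4   -8 ]
Add 3 times R1 to R2.
  [  1  -2  0  -2   4 ]
  [  0   0  2   2  -3 ]
  [ -2   4  0   4  -8 ]
Add 2 times R1 to R3.
  [ 1  -2  0  -2   4 ]
  [ 0   0  2   2  -3 ]
  [ 0   0  0   0   0 ]
Multiply R2 by 1/2.
  [ 1  -2  0  -2     4 ]
  [ 0   0  1   1  -3/2 ]
  [ 0   0  0   0     0 ]
The reduced form has 2 nonzero rows.

rank = 2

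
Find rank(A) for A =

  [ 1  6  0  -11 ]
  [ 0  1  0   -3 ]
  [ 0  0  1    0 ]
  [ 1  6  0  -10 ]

rank = 4

R4 → R4 − R1
R2 → R2 + 3·R4
R1 → R1 + 11·R4
R1 → R1 − 6·R2
The reduced form has 4 nonzero rows.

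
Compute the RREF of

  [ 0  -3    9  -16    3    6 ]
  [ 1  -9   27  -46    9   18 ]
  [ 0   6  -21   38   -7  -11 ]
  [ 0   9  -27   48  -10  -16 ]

R1 ↔ R2
R2 -> -1/3·R2
R3 -> R3 − 6·R2
R4 -> R4 − 9·R2
R3 -> -1/3·R3
R4 -> -1·R4
R3 -> R3 − 1/3·R4
R2 -> R2 + R4
R1 -> R1 − 9·R4
R2 -> R2 + 3·R3
R1 -> R1 − 27·R3
R1 -> R1 + 9·R2

[[1, 0, 0, 2, 0, 0], [0, 1, 0, -2/3, 0, -3], [0, 0, 1, -2, 0, 1/3], [0, 0, 0, 0, 1, -2]]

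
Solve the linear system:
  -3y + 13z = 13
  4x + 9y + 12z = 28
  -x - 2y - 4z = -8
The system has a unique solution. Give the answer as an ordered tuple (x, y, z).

(4, 0, 1)

Form the augmented matrix and row-reduce:
  [  0  -3  13  |  13 ]
  [  4   9  12  |  28 ]
  [ -1  -2  -4  |  -8 ]
r1 <-> r2
  [  4   9  12  |  28 ]
  [  0  -3  13  |  13 ]
  [ -1  -2  -4  |  -8 ]
r1 → 1/4·r1
  [  1  9/4   3  |   7 ]
  [  0   -3  13  |  13 ]
  [ -1   -2  -4  |  -8 ]
r3 → r3 + r1
  [ 1  9/4   3  |   7 ]
  [ 0   -3  13  |  13 ]
  [ 0  1/4  -1  |  -1 ]
r2 → -1/3·r2
  [ 1  9/4      3  |      7 ]
  [ 0    1  -13/3  |  -13/3 ]
  [ 0  1/4     -1  |     -1 ]
r3 → r3 − 1/4·r2
  [ 1  9/4      3  |      7 ]
  [ 0    1  -13/3  |  -13/3 ]
  [ 0    0   1/12  |   1/12 ]
r3 → 12·r3
  [ 1  9/4      3  |      7 ]
  [ 0    1  -13/3  |  -13/3 ]
  [ 0    0      1  |      1 ]
r2 → r2 + 13/3·r3
  [ 1  9/4  3  |  7 ]
  [ 0    1  0  |  0 ]
  [ 0    0  1  |  1 ]
r1 → r1 − 3·r3
  [ 1  9/4  0  |  4 ]
  [ 0    1  0  |  0 ]
  [ 0    0  1  |  1 ]
r1 → r1 − 9/4·r2
  [ 1  0  0  |  4 ]
  [ 0  1  0  |  0 ]
  [ 0  0  1  |  1 ]
Reading off the last column: x = 4, y = 0, z = 1.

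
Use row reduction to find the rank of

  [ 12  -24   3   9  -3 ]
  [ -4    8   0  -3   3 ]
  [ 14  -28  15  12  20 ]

r1 -> 1/12·r1
  [  1   -2  1/4  3/4  -1/4 ]
  [ -4    8    0   -3     3 ]
  [ 14  -28   15   12    20 ]
r2 -> r2 + 4·r1
  [  1   -2  1/4  3/4  -1/4 ]
  [  0    0    1    0     2 ]
  [ 14  -28   15   12    20 ]
r3 -> r3 − 14·r1
  [ 1  -2   1/4  3/4  -1/4 ]
  [ 0   0     1    0     2 ]
  [ 0   0  23/2  3/2  47/2 ]
r3 -> r3 − 23/2·r2
  [ 1  -2  1/4  3/4  -1/4 ]
  [ 0   0    1    0     2 ]
  [ 0   0    0  3/2   1/2 ]
r3 -> 2/3·r3
  [ 1  -2  1/4  3/4  -1/4 ]
  [ 0   0    1    0     2 ]
  [ 0   0    0    1   1/3 ]
r1 -> r1 − 3/4·r3
  [ 1  -2  1/4  0  -1/2 ]
  [ 0   0    1  0     2 ]
  [ 0   0    0  1   1/3 ]
r1 -> r1 − 1/4·r2
  [ 1  -2  0  0   -1 ]
  [ 0   0  1  0    2 ]
  [ 0   0  0  1  1/3 ]
The reduced form has 3 nonzero rows.

rank = 3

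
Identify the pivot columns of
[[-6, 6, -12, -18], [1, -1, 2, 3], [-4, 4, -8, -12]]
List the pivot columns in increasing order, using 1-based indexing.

R1 ← -1/6·R1
  [  1  -1   2    3 ]
  [  1  -1   2    3 ]
  [ -4   4  -8  -12 ]
R2 ← R2 − R1
  [  1  -1   2    3 ]
  [  0   0   0    0 ]
  [ -4   4  -8  -12 ]
R3 ← R3 + 4·R1
  [ 1  -1  2  3 ]
  [ 0   0  0  0 ]
  [ 0   0  0  0 ]
Pivot columns are the columns containing a leading 1.

1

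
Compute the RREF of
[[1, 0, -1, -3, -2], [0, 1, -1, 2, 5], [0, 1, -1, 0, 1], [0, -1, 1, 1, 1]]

R3 := R3 − R2
  [ 1   0  -1  -3  -2 ]
  [ 0   1  -1   2   5 ]
  [ 0   0   0  -2  -4 ]
  [ 0  -1   1   1   1 ]
R4 := R4 + R2
  [ 1  0  -1  -3  -2 ]
  [ 0  1  -1   2   5 ]
  [ 0  0   0  -2  -4 ]
  [ 0  0   0   3   6 ]
R3 := -1/2·R3
  [ 1  0  -1  -3  -2 ]
  [ 0  1  -1   2   5 ]
  [ 0  0   0   1   2 ]
  [ 0  0   0   3   6 ]
R4 := R4 − 3·R3
  [ 1  0  -1  -3  -2 ]
  [ 0  1  -1   2   5 ]
  [ 0  0   0   1   2 ]
  [ 0  0   0   0   0 ]
R2 := R2 − 2·R3
  [ 1  0  -1  -3  -2 ]
  [ 0  1  -1   0   1 ]
  [ 0  0   0   1   2 ]
  [ 0  0   0   0   0 ]
R1 := R1 + 3·R3
  [ 1  0  -1  0  4 ]
  [ 0  1  -1  0  1 ]
  [ 0  0   0  1  2 ]
  [ 0  0   0  0  0 ]

[[1, 0, -1, 0, 4], [0, 1, -1, 0, 1], [0, 0, 0, 1, 2], [0, 0, 0, 0, 0]]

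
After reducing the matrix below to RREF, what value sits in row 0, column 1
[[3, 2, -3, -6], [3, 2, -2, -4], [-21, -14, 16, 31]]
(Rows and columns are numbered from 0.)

2/3

ρ1 -> 1/3·ρ1
  [   1  2/3  -1  -2 ]
  [   3    2  -2  -4 ]
  [ -21  -14  16  31 ]
ρ2 -> ρ2 − 3·ρ1
  [   1  2/3  -1  -2 ]
  [   0    0   1   2 ]
  [ -21  -14  16  31 ]
ρ3 -> ρ3 + 21·ρ1
  [ 1  2/3  -1   -2 ]
  [ 0    0   1    2 ]
  [ 0    0  -5  -11 ]
ρ3 -> ρ3 + 5·ρ2
  [ 1  2/3  -1  -2 ]
  [ 0    0   1   2 ]
  [ 0    0   0  -1 ]
ρ3 -> -1·ρ3
  [ 1  2/3  -1  -2 ]
  [ 0    0   1   2 ]
  [ 0    0   0   1 ]
ρ2 -> ρ2 − 2·ρ3
  [ 1  2/3  -1  -2 ]
  [ 0    0   1   0 ]
  [ 0    0   0   1 ]
ρ1 -> ρ1 + 2·ρ3
  [ 1  2/3  -1  0 ]
  [ 0    0   1  0 ]
  [ 0    0   0  1 ]
ρ1 -> ρ1 + ρ2
  [ 1  2/3  0  0 ]
  [ 0    0  1  0 ]
  [ 0    0  0  1 ]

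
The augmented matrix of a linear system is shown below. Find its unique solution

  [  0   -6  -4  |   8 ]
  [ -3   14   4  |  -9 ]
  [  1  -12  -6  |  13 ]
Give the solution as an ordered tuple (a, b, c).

Swap ρ1 and ρ2.
  [ -3   14   4  |  -9 ]
  [  0   -6  -4  |   8 ]
  [  1  -12  -6  |  13 ]
Multiply ρ1 by -1/3.
  [ 1  -14/3  -4/3  |   3 ]
  [ 0     -6    -4  |   8 ]
  [ 1    -12    -6  |  13 ]
Subtract ρ1 from ρ3.
  [ 1  -14/3   -4/3  |   3 ]
  [ 0     -6     -4  |   8 ]
  [ 0  -22/3  -14/3  |  10 ]
Multiply ρ2 by -1/6.
  [ 1  -14/3   -4/3  |     3 ]
  [ 0      1    2/3  |  -4/3 ]
  [ 0  -22/3  -14/3  |    10 ]
Add 22/3 times ρ2 to ρ3.
  [ 1  -14/3  -4/3  |     3 ]
  [ 0      1   2/3  |  -4/3 ]
  [ 0      0   2/9  |   2/9 ]
Multiply ρ3 by 9/2.
  [ 1  -14/3  -4/3  |     3 ]
  [ 0      1   2/3  |  -4/3 ]
  [ 0      0     1  |     1 ]
Subtract 2/3 times ρ3 from ρ2.
  [ 1  -14/3  -4/3  |   3 ]
  [ 0      1     0  |  -2 ]
  [ 0      0     1  |   1 ]
Add 4/3 times ρ3 to ρ1.
  [ 1  -14/3  0  |  13/3 ]
  [ 0      1  0  |    -2 ]
  [ 0      0  1  |     1 ]
Add 14/3 times ρ2 to ρ1.
  [ 1  0  0  |  -5 ]
  [ 0  1  0  |  -2 ]
  [ 0  0  1  |   1 ]
Reading off the last column: a = -5, b = -2, c = 1.

(-5, -2, 1)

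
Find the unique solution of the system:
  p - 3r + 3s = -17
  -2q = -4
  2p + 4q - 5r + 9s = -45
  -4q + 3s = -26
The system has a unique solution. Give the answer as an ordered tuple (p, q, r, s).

Form the augmented matrix and row-reduce:
  [ 1   0  -3  3  |  -17 ]
  [ 0  -2   0  0  |   -4 ]
  [ 2   4  -5  9  |  -45 ]
  [ 0  -4   0  3  |  -26 ]
Subtract 2 times r1 from r3.
  [ 1   0  -3  3  |  -17 ]
  [ 0  -2   0  0  |   -4 ]
  [ 0   4   1  3  |  -11 ]
  [ 0  -4   0  3  |  -26 ]
Multiply r2 by -1/2.
  [ 1   0  -3  3  |  -17 ]
  [ 0   1   0  0  |    2 ]
  [ 0   4   1  3  |  -11 ]
  [ 0  -4   0  3  |  -26 ]
Subtract 4 times r2 from r3.
  [ 1   0  -3  3  |  -17 ]
  [ 0   1   0  0  |    2 ]
  [ 0   0   1  3  |  -19 ]
  [ 0  -4   0  3  |  -26 ]
Add 4 times r2 to r4.
  [ 1  0  -3  3  |  -17 ]
  [ 0  1   0  0  |    2 ]
  [ 0  0   1  3  |  -19 ]
  [ 0  0   0  3  |  -18 ]
Multiply r4 by 1/3.
  [ 1  0  -3  3  |  -17 ]
  [ 0  1   0  0  |    2 ]
  [ 0  0   1  3  |  -19 ]
  [ 0  0   0  1  |   -6 ]
Subtract 3 times r4 from r3.
  [ 1  0  -3  3  |  -17 ]
  [ 0  1   0  0  |    2 ]
  [ 0  0   1  0  |   -1 ]
  [ 0  0   0  1  |   -6 ]
Subtract 3 times r4 from r1.
  [ 1  0  -3  0  |   1 ]
  [ 0  1   0  0  |   2 ]
  [ 0  0   1  0  |  -1 ]
  [ 0  0   0  1  |  -6 ]
Add 3 times r3 to r1.
  [ 1  0  0  0  |  -2 ]
  [ 0  1  0  0  |   2 ]
  [ 0  0  1  0  |  -1 ]
  [ 0  0  0  1  |  -6 ]
Reading off the last column: p = -2, q = 2, r = -1, s = -6.

(-2, 2, -1, -6)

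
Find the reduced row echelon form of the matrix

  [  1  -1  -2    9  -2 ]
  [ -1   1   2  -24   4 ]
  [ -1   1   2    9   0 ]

[[1, -1, -2, 0, 0], [0, 0, 0, 1, 0], [0, 0, 0, 0, 1]]

R2 → R2 + R1
  [  1  -1  -2    9  -2 ]
  [  0   0   0  -15   2 ]
  [ -1   1   2    9   0 ]
R3 → R3 + R1
  [ 1  -1  -2    9  -2 ]
  [ 0   0   0  -15   2 ]
  [ 0   0   0   18  -2 ]
R2 → -1/15·R2
  [ 1  -1  -2   9     -2 ]
  [ 0   0   0   1  -2/15 ]
  [ 0   0   0  18     -2 ]
R3 → R3 − 18·R2
  [ 1  -1  -2  9     -2 ]
  [ 0   0   0  1  -2/15 ]
  [ 0   0   0  0    2/5 ]
R3 → 5/2·R3
  [ 1  -1  -2  9     -2 ]
  [ 0   0   0  1  -2/15 ]
  [ 0   0   0  0      1 ]
R2 → R2 + 2/15·R3
  [ 1  -1  -2  9  -2 ]
  [ 0   0   0  1   0 ]
  [ 0   0   0  0   1 ]
R1 → R1 + 2·R3
  [ 1  -1  -2  9  0 ]
  [ 0   0   0  1  0 ]
  [ 0   0   0  0  1 ]
R1 → R1 − 9·R2
  [ 1  -1  -2  0  0 ]
  [ 0   0   0  1  0 ]
  [ 0   0   0  0  1 ]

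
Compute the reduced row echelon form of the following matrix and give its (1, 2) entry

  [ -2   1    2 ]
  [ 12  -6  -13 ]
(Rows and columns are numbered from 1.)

Multiply R1 by -1/2.
  [  1  -1/2   -1 ]
  [ 12    -6  -13 ]
Subtract 12 times R1 from R2.
  [ 1  -1/2  -1 ]
  [ 0     0  -1 ]
Multiply R2 by -1.
  [ 1  -1/2  -1 ]
  [ 0     0   1 ]
Add R2 to R1.
  [ 1  -1/2  0 ]
  [ 0     0  1 ]

-1/2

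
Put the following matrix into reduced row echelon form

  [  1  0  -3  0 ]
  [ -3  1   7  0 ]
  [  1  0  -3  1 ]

[[1, 0, -3, 0], [0, 1, -2, 0], [0, 0, 0, 1]]

Add 3 times r1 to r2.
  [ 1  0  -3  0 ]
  [ 0  1  -2  0 ]
  [ 1  0  -3  1 ]
Subtract r1 from r3.
  [ 1  0  -3  0 ]
  [ 0  1  -2  0 ]
  [ 0  0   0  1 ]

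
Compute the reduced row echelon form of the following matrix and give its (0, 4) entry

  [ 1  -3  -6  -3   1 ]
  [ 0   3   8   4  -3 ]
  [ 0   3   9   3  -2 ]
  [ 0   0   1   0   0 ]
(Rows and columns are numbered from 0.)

-1

r2 ← 1/3·r2
  [ 1  -3   -6   -3   1 ]
  [ 0   1  8/3  4/3  -1 ]
  [ 0   3    9    3  -2 ]
  [ 0   0    1    0   0 ]
r3 ← r3 − 3·r2
  [ 1  -3   -6   -3   1 ]
  [ 0   1  8/3  4/3  -1 ]
  [ 0   0    1   -1   1 ]
  [ 0   0    1    0   0 ]
r4 ← r4 − r3
  [ 1  -3   -6   -3   1 ]
  [ 0   1  8/3  4/3  -1 ]
  [ 0   0    1   -1   1 ]
  [ 0   0    0    1  -1 ]
r3 ← r3 + r4
  [ 1  -3   -6   -3   1 ]
  [ 0   1  8/3  4/3  -1 ]
  [ 0   0    1    0   0 ]
  [ 0   0    0    1  -1 ]
r2 ← r2 − 4/3·r4
  [ 1  -3   -6  -3    1 ]
  [ 0   1  8/3   0  1/3 ]
  [ 0   0    1   0    0 ]
  [ 0   0    0   1   -1 ]
r1 ← r1 + 3·r4
  [ 1  -3   -6  0   -2 ]
  [ 0   1  8/3  0  1/3 ]
  [ 0   0    1  0    0 ]
  [ 0   0    0  1   -1 ]
r2 ← r2 − 8/3·r3
  [ 1  -3  -6  0   -2 ]
  [ 0   1   0  0  1/3 ]
  [ 0   0   1  0    0 ]
  [ 0   0   0  1   -1 ]
r1 ← r1 + 6·r3
  [ 1  -3  0  0   -2 ]
  [ 0   1  0  0  1/3 ]
  [ 0   0  1  0    0 ]
  [ 0   0  0  1   -1 ]
r1 ← r1 + 3·r2
  [ 1  0  0  0   -1 ]
  [ 0  1  0  0  1/3 ]
  [ 0  0  1  0    0 ]
  [ 0  0  0  1   -1 ]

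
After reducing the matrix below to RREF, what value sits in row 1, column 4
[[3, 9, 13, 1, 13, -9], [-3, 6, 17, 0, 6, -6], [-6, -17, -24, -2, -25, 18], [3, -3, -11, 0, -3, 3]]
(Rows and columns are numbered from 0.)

ρ1 := 1/3·ρ1
  [  1    3  13/3  1/3  13/3  -3 ]
  [ -3    6    17    0     6  -6 ]
  [ -6  -17   -24   -2   -25  18 ]
  [  3   -3   -11    0    -3   3 ]
ρ2 := ρ2 + 3·ρ1
  [  1    3  13/3  1/3  13/3   -3 ]
  [  0   15    30    1    19  -15 ]
  [ -6  -17   -24   -2   -25   18 ]
  [  3   -3   -11    0    -3    3 ]
ρ3 := ρ3 + 6·ρ1
  [ 1   3  13/3  1/3  13/3   -3 ]
  [ 0  15    30    1    19  -15 ]
  [ 0   1     2    0     1    0 ]
  [ 3  -3   -11    0    -3    3 ]
ρ4 := ρ4 − 3·ρ1
  [ 1    3  13/3  1/3  13/3   -3 ]
  [ 0   15    30    1    19  -15 ]
  [ 0    1     2    0     1    0 ]
  [ 0  -12   -24   -1   -16   12 ]
ρ2 := 1/15·ρ2
  [ 1    3  13/3   1/3   13/3  -3 ]
  [ 0    1     2  1/15  19/15  -1 ]
  [ 0    1     2     0      1   0 ]
  [ 0  -12   -24    -1    -16  12 ]
ρ3 := ρ3 − ρ2
  [ 1    3  13/3    1/3   13/3  -3 ]
  [ 0    1     2   1/15  19/15  -1 ]
  [ 0    0     0  -1/15  -4/15   1 ]
  [ 0  -12   -24     -1    -16  12 ]
ρ4 := ρ4 + 12·ρ2
  [ 1  3  13/3    1/3   13/3  -3 ]
  [ 0  1     2   1/15  19/15  -1 ]
  [ 0  0     0  -1/15  -4/15   1 ]
  [ 0  0     0   -1/5   -4/5   0 ]
ρ3 := -15·ρ3
  [ 1  3  13/3   1/3   13/3   -3 ]
  [ 0  1     2  1/15  19/15   -1 ]
  [ 0  0     0     1      4  -15 ]
  [ 0  0     0  -1/5   -4/5    0 ]
ρ4 := ρ4 + 1/5·ρ3
  [ 1  3  13/3   1/3   13/3   -3 ]
  [ 0  1     2  1/15  19/15   -1 ]
  [ 0  0     0     1      4  -15 ]
  [ 0  0     0     0      0   -3 ]
ρ4 := -1/3·ρ4
  [ 1  3  13/3   1/3   13/3   -3 ]
  [ 0  1     2  1/15  19/15   -1 ]
  [ 0  0     0     1      4  -15 ]
  [ 0  0     0     0      0    1 ]
ρ3 := ρ3 + 15·ρ4
  [ 1  3  13/3   1/3   13/3  -3 ]
  [ 0  1     2  1/15  19/15  -1 ]
  [ 0  0     0     1      4   0 ]
  [ 0  0     0     0      0   1 ]
ρ2 := ρ2 + ρ4
  [ 1  3  13/3   1/3   13/3  -3 ]
  [ 0  1     2  1/15  19/15   0 ]
  [ 0  0     0     1      4   0 ]
  [ 0  0     0     0      0   1 ]
ρ1 := ρ1 + 3·ρ4
  [ 1  3  13/3   1/3   13/3  0 ]
  [ 0  1     2  1/15  19/15  0 ]
  [ 0  0     0     1      4  0 ]
  [ 0  0     0     0      0  1 ]
ρ2 := ρ2 − 1/15·ρ3
  [ 1  3  13/3  1/3  13/3  0 ]
  [ 0  1     2    0     1  0 ]
  [ 0  0     0    1     4  0 ]
  [ 0  0     0    0     0  1 ]
ρ1 := ρ1 − 1/3·ρ3
  [ 1  3  13/3  0  3  0 ]
  [ 0  1     2  0  1  0 ]
  [ 0  0     0  1  4  0 ]
  [ 0  0     0  0  0  1 ]
ρ1 := ρ1 − 3·ρ2
  [ 1  0  -5/3  0  0  0 ]
  [ 0  1     2  0  1  0 ]
  [ 0  0     0  1  4  0 ]
  [ 0  0     0  0  0  1 ]

1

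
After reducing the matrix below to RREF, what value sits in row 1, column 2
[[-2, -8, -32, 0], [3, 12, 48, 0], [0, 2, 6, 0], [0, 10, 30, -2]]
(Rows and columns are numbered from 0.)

Multiply R1 by -1/2.
  [ 1   4  16   0 ]
  [ 3  12  48   0 ]
  [ 0   2   6   0 ]
  [ 0  10  30  -2 ]
Subtract 3 times R1 from R2.
  [ 1   4  16   0 ]
  [ 0   0   0   0 ]
  [ 0   2   6   0 ]
  [ 0  10  30  -2 ]
Swap R2 and R3.
  [ 1   4  16   0 ]
  [ 0   2   6   0 ]
  [ 0   0   0   0 ]
  [ 0  10  30  -2 ]
Multiply R2 by 1/2.
  [ 1   4  16   0 ]
  [ 0   1   3   0 ]
  [ 0   0   0   0 ]
  [ 0  10  30  -2 ]
Subtract 10 times R2 from R4.
  [ 1  4  16   0 ]
  [ 0  1   3   0 ]
  [ 0  0   0   0 ]
  [ 0  0   0  -2 ]
Swap R3 and R4.
  [ 1  4  16   0 ]
  [ 0  1   3   0 ]
  [ 0  0   0  -2 ]
  [ 0  0   0   0 ]
Multiply R3 by -1/2.
  [ 1  4  16  0 ]
  [ 0  1   3  0 ]
  [ 0  0   0  1 ]
  [ 0  0   0  0 ]
Subtract 4 times R2 from R1.
  [ 1  0  4  0 ]
  [ 0  1  3  0 ]
  [ 0  0  0  1 ]
  [ 0  0  0  0 ]

3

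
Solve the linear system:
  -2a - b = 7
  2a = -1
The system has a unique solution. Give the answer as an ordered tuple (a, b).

Form the augmented matrix and row-reduce:
  [ -2  -1  |   7 ]
  [  2   0  |  -1 ]
R1 := -1/2·R1
  [ 1  1/2  |  -7/2 ]
  [ 2    0  |    -1 ]
R2 := R2 − 2·R1
  [ 1  1/2  |  -7/2 ]
  [ 0   -1  |     6 ]
R2 := -1·R2
  [ 1  1/2  |  -7/2 ]
  [ 0    1  |    -6 ]
R1 := R1 − 1/2·R2
  [ 1  0  |  -1/2 ]
  [ 0  1  |    -6 ]
Reading off the last column: a = -1/2, b = -6.

(-1/2, -6)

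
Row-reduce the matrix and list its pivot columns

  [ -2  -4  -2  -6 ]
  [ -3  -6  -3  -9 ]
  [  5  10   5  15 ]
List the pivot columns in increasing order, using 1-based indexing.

r1 := -1/2·r1
  [  1   2   1   3 ]
  [ -3  -6  -3  -9 ]
  [  5  10   5  15 ]
r2 := r2 + 3·r1
  [ 1   2  1   3 ]
  [ 0   0  0   0 ]
  [ 5  10  5  15 ]
r3 := r3 − 5·r1
  [ 1  2  1  3 ]
  [ 0  0  0  0 ]
  [ 0  0  0  0 ]
Pivot columns are the columns containing a leading 1.

1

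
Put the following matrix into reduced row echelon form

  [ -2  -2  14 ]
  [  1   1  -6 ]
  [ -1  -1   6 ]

r1 ← -1/2·r1
  [  1   1  -7 ]
  [  1   1  -6 ]
  [ -1  -1   6 ]
r2 ← r2 − r1
  [  1   1  -7 ]
  [  0   0   1 ]
  [ -1  -1   6 ]
r3 ← r3 + r1
  [ 1  1  -7 ]
  [ 0  0   1 ]
  [ 0  0  -1 ]
r3 ← r3 + r2
  [ 1  1  -7 ]
  [ 0  0   1 ]
  [ 0  0   0 ]
r1 ← r1 + 7·r2
  [ 1  1  0 ]
  [ 0  0  1 ]
  [ 0  0  0 ]

[[1, 1, 0], [0, 0, 1], [0, 0, 0]]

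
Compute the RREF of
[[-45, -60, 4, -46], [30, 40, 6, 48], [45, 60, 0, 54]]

[[1, 4/3, 0, 6/5], [0, 0, 1, 2], [0, 0, 0, 0]]

R1 → -1/45·R1
R2 → R2 − 30·R1
R3 → R3 − 45·R1
R2 → 3/26·R2
R3 → R3 − 4·R2
R1 → R1 + 4/45·R2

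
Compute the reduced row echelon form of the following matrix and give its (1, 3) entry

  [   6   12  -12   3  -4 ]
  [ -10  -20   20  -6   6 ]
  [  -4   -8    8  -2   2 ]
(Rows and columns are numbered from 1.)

R1 → 1/6·R1
R2 → R2 + 10·R1
R3 → R3 + 4·R1
R2 → -1·R2
R3 → -3/2·R3
R2 → R2 − 2/3·R3
R1 → R1 + 2/3·R3
R1 → R1 − 1/2·R2

-2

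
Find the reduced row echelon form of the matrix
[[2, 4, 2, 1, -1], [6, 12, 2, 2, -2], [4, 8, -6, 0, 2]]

R1 := 1/2·R1
  [ 1   2   1  1/2  -1/2 ]
  [ 6  12   2    2    -2 ]
  [ 4   8  -6    0     2 ]
R2 := R2 − 6·R1
  [ 1  2   1  1/2  -1/2 ]
  [ 0  0  -4   -1     1 ]
  [ 4  8  -6    0     2 ]
R3 := R3 − 4·R1
  [ 1  2    1  1/2  -1/2 ]
  [ 0  0   -4   -1     1 ]
  [ 0  0  -10   -2     4 ]
R2 := -1/4·R2
  [ 1  2    1  1/2  -1/2 ]
  [ 0  0    1  1/4  -1/4 ]
  [ 0  0  -10   -2     4 ]
R3 := R3 + 10·R2
  [ 1  2  1  1/2  -1/2 ]
  [ 0  0  1  1/4  -1/4 ]
  [ 0  0  0  1/2   3/2 ]
R3 := 2·R3
  [ 1  2  1  1/2  -1/2 ]
  [ 0  0  1  1/4  -1/4 ]
  [ 0  0  0    1     3 ]
R2 := R2 − 1/4·R3
  [ 1  2  1  1/2  -1/2 ]
  [ 0  0  1    0    -1 ]
  [ 0  0  0    1     3 ]
R1 := R1 − 1/2·R3
  [ 1  2  1  0  -2 ]
  [ 0  0  1  0  -1 ]
  [ 0  0  0  1   3 ]
R1 := R1 − R2
  [ 1  2  0  0  -1 ]
  [ 0  0  1  0  -1 ]
  [ 0  0  0  1   3 ]

[[1, 2, 0, 0, -1], [0, 0, 1, 0, -1], [0, 0, 0, 1, 3]]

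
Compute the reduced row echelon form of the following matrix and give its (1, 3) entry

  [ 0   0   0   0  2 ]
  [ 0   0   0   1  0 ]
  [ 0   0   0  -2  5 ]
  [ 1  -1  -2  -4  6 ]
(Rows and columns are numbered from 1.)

Swap R1 and R4.
  [ 1  -1  -2  -4  6 ]
  [ 0   0   0   1  0 ]
  [ 0   0   0  -2  5 ]
  [ 0   0   0   0  2 ]
Add 2 times R2 to R3.
  [ 1  -1  -2  -4  6 ]
  [ 0   0   0   1  0 ]
  [ 0   0   0   0  5 ]
  [ 0   0   0   0  2 ]
Multiply R3 by 1/5.
  [ 1  -1  -2  -4  6 ]
  [ 0   0   0   1  0 ]
  [ 0   0   0   0  1 ]
  [ 0   0   0   0  2 ]
Subtract 2 times R3 from R4.
  [ 1  -1  -2  -4  6 ]
  [ 0   0   0   1  0 ]
  [ 0   0   0   0  1 ]
  [ 0   0   0   0  0 ]
Subtract 6 times R3 from R1.
  [ 1  -1  -2  -4  0 ]
  [ 0   0   0   1  0 ]
  [ 0   0   0   0  1 ]
  [ 0   0   0   0  0 ]
Add 4 times R2 to R1.
  [ 1  -1  -2  0  0 ]
  [ 0   0   0  1  0 ]
  [ 0   0   0  0  1 ]
  [ 0   0   0  0  0 ]

-2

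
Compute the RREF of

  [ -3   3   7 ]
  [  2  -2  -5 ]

[[1, -1, 0], [0, 0, 1]]

ρ1 -> -1/3·ρ1
  [ 1  -1  -7/3 ]
  [ 2  -2    -5 ]
ρ2 -> ρ2 − 2·ρ1
  [ 1  -1  -7/3 ]
  [ 0   0  -1/3 ]
ρ2 -> -3·ρ2
  [ 1  -1  -7/3 ]
  [ 0   0     1 ]
ρ1 -> ρ1 + 7/3·ρ2
  [ 1  -1  0 ]
  [ 0   0  1 ]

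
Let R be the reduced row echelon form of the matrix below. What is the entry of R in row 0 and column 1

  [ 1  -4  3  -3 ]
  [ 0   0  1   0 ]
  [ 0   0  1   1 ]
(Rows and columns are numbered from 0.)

r3 ← r3 − r2
r1 ← r1 + 3·r3
r1 ← r1 − 3·r2

-4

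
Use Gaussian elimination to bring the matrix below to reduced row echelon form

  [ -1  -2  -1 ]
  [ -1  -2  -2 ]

[[1, 2, 0], [0, 0, 1]]

Multiply R1 by -1.
  [  1   2   1 ]
  [ -1  -2  -2 ]
Add R1 to R2.
  [ 1  2   1 ]
  [ 0  0  -1 ]
Multiply R2 by -1.
  [ 1  2  1 ]
  [ 0  0  1 ]
Subtract R2 from R1.
  [ 1  2  0 ]
  [ 0  0  1 ]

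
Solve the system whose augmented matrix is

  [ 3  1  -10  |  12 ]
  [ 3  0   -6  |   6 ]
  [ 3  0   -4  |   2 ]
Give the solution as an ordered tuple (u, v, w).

(-2, -2, -2)

ρ1 ← 1/3·ρ1
ρ2 ← ρ2 − 3·ρ1
ρ3 ← ρ3 − 3·ρ1
ρ2 ← -1·ρ2
ρ3 ← ρ3 + ρ2
ρ3 ← 1/2·ρ3
ρ2 ← ρ2 + 4·ρ3
ρ1 ← ρ1 + 10/3·ρ3
ρ1 ← ρ1 − 1/3·ρ2
Reading off the last column: u = -2, v = -2, w = -2.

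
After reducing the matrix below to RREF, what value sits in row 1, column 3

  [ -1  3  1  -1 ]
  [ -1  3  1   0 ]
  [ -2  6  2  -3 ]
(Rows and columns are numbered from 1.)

-1

r1 ← -1·r1
  [  1  -3  -1   1 ]
  [ -1   3   1   0 ]
  [ -2   6   2  -3 ]
r2 ← r2 + r1
  [  1  -3  -1   1 ]
  [  0   0   0   1 ]
  [ -2   6   2  -3 ]
r3 ← r3 + 2·r1
  [ 1  -3  -1   1 ]
  [ 0   0   0   1 ]
  [ 0   0   0  -1 ]
r3 ← r3 + r2
  [ 1  -3  -1  1 ]
  [ 0   0   0  1 ]
  [ 0   0   0  0 ]
r1 ← r1 − r2
  [ 1  -3  -1  0 ]
  [ 0   0   0  1 ]
  [ 0   0   0  0 ]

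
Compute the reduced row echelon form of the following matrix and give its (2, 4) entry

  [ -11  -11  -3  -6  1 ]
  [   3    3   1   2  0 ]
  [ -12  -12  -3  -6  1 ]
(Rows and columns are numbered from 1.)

ρ1 → -1/11·ρ1
  [   1    1  3/11  6/11  -1/11 ]
  [   3    3     1     2      0 ]
  [ -12  -12    -3    -6      1 ]
ρ2 → ρ2 − 3·ρ1
  [   1    1  3/11  6/11  -1/11 ]
  [   0    0  2/11  4/11   3/11 ]
  [ -12  -12    -3    -6      1 ]
ρ3 → ρ3 + 12·ρ1
  [ 1  1  3/11  6/11  -1/11 ]
  [ 0  0  2/11  4/11   3/11 ]
  [ 0  0  3/11  6/11  -1/11 ]
ρ2 → 11/2·ρ2
  [ 1  1  3/11  6/11  -1/11 ]
  [ 0  0     1     2    3/2 ]
  [ 0  0  3/11  6/11  -1/11 ]
ρ3 → ρ3 − 3/11·ρ2
  [ 1  1  3/11  6/11  -1/11 ]
  [ 0  0     1     2    3/2 ]
  [ 0  0     0     0   -1/2 ]
ρ3 → -2·ρ3
  [ 1  1  3/11  6/11  -1/11 ]
  [ 0  0     1     2    3/2 ]
  [ 0  0     0     0      1 ]
ρ2 → ρ2 − 3/2·ρ3
  [ 1  1  3/11  6/11  -1/11 ]
  [ 0  0     1     2      0 ]
  [ 0  0     0     0      1 ]
ρ1 → ρ1 + 1/11·ρ3
  [ 1  1  3/11  6/11  0 ]
  [ 0  0     1     2  0 ]
  [ 0  0     0     0  1 ]
ρ1 → ρ1 − 3/11·ρ2
  [ 1  1  0  0  0 ]
  [ 0  0  1  2  0 ]
  [ 0  0  0  0  1 ]

2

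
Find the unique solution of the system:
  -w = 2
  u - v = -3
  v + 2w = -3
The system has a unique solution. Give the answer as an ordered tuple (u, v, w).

Form the augmented matrix and row-reduce:
  [ 0   0  -1  |   2 ]
  [ 1  -1   0  |  -3 ]
  [ 0   1   2  |  -3 ]
Swap ρ1 and ρ2.
Swap ρ2 and ρ3.
Multiply ρ3 by -1.
Subtract 2 times ρ3 from ρ2.
Add ρ2 to ρ1.
Reading off the last column: u = -2, v = 1, w = -2.

(-2, 1, -2)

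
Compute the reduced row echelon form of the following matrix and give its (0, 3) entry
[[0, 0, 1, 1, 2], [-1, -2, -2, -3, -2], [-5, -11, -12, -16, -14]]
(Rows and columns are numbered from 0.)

R1 ↔ R2
  [ -1   -2   -2   -3   -2 ]
  [  0    0    1    1    2 ]
  [ -5  -11  -12  -16  -14 ]
R1 → -1·R1
  [  1    2    2    3    2 ]
  [  0    0    1    1    2 ]
  [ -5  -11  -12  -16  -14 ]
R3 → R3 + 5·R1
  [ 1   2   2   3   2 ]
  [ 0   0   1   1   2 ]
  [ 0  -1  -2  -1  -4 ]
R2 ↔ R3
  [ 1   2   2   3   2 ]
  [ 0  -1  -2  -1  -4 ]
  [ 0   0   1   1   2 ]
R2 → -1·R2
  [ 1  2  2  3  2 ]
  [ 0  1  2  1  4 ]
  [ 0  0  1  1  2 ]
R2 → R2 − 2·R3
  [ 1  2  2   3  2 ]
  [ 0  1  0  -1  0 ]
  [ 0  0  1   1  2 ]
R1 → R1 − 2·R3
  [ 1  2  0   1  -2 ]
  [ 0  1  0  -1   0 ]
  [ 0  0  1   1   2 ]
R1 → R1 − 2·R2
  [ 1  0  0   3  -2 ]
  [ 0  1  0  -1   0 ]
  [ 0  0  1   1   2 ]

3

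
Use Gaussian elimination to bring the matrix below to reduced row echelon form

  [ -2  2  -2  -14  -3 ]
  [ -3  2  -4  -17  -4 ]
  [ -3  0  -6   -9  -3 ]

Multiply R1 by -1/2.
  [  1  -1   1    7  3/2 ]
  [ -3   2  -4  -17   -4 ]
  [ -3   0  -6   -9   -3 ]
Add 3 times R1 to R2.
  [  1  -1   1   7  3/2 ]
  [  0  -1  -1   4  1/2 ]
  [ -3   0  -6  -9   -3 ]
Add 3 times R1 to R3.
  [ 1  -1   1   7  3/2 ]
  [ 0  -1  -1   4  1/2 ]
  [ 0  -3  -3  12  3/2 ]
Multiply R2 by -1.
  [ 1  -1   1   7   3/2 ]
  [ 0   1   1  -4  -1/2 ]
  [ 0  -3  -3  12   3/2 ]
Add 3 times R2 to R3.
  [ 1  -1  1   7   3/2 ]
  [ 0   1  1  -4  -1/2 ]
  [ 0   0  0   0     0 ]
Add R2 to R1.
  [ 1  0  2   3     1 ]
  [ 0  1  1  -4  -1/2 ]
  [ 0  0  0   0     0 ]

[[1, 0, 2, 3, 1], [0, 1, 1, -4, -1/2], [0, 0, 0, 0, 0]]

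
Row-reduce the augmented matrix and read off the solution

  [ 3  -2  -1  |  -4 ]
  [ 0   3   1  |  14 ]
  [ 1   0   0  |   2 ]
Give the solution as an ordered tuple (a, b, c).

(2, 4, 2)

R1 := 1/3·R1
  [ 1  -2/3  -1/3  |  -4/3 ]
  [ 0     3     1  |    14 ]
  [ 1     0     0  |     2 ]
R3 := R3 − R1
  [ 1  -2/3  -1/3  |  -4/3 ]
  [ 0     3     1  |    14 ]
  [ 0   2/3   1/3  |  10/3 ]
R2 := 1/3·R2
  [ 1  -2/3  -1/3  |  -4/3 ]
  [ 0     1   1/3  |  14/3 ]
  [ 0   2/3   1/3  |  10/3 ]
R3 := R3 − 2/3·R2
  [ 1  -2/3  -1/3  |  -4/3 ]
  [ 0     1   1/3  |  14/3 ]
  [ 0     0   1/9  |   2/9 ]
R3 := 9·R3
  [ 1  -2/3  -1/3  |  -4/3 ]
  [ 0     1   1/3  |  14/3 ]
  [ 0     0     1  |     2 ]
R2 := R2 − 1/3·R3
  [ 1  -2/3  -1/3  |  -4/3 ]
  [ 0     1     0  |     4 ]
  [ 0     0     1  |     2 ]
R1 := R1 + 1/3·R3
  [ 1  -2/3  0  |  -2/3 ]
  [ 0     1  0  |     4 ]
  [ 0     0  1  |     2 ]
R1 := R1 + 2/3·R2
  [ 1  0  0  |  2 ]
  [ 0  1  0  |  4 ]
  [ 0  0  1  |  2 ]
Reading off the last column: a = 2, b = 4, c = 2.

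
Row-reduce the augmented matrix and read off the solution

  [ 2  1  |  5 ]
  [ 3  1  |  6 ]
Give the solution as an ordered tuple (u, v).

(1, 3)

r1 ← 1/2·r1
  [ 1  1/2  |  5/2 ]
  [ 3    1  |    6 ]
r2 ← r2 − 3·r1
  [ 1   1/2  |   5/2 ]
  [ 0  -1/2  |  -3/2 ]
r2 ← -2·r2
  [ 1  1/2  |  5/2 ]
  [ 0    1  |    3 ]
r1 ← r1 − 1/2·r2
  [ 1  0  |  1 ]
  [ 0  1  |  3 ]
Reading off the last column: u = 1, v = 3.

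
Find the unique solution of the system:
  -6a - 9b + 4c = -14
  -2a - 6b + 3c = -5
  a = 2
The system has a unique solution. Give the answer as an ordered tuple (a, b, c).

Form the augmented matrix and row-reduce:
  [ -6  -9  4  |  -14 ]
  [ -2  -6  3  |   -5 ]
  [  1   0  0  |    2 ]
Multiply r1 by -1/6.
  [  1  3/2  -2/3  |  7/3 ]
  [ -2   -6     3  |   -5 ]
  [  1    0     0  |    2 ]
Add 2 times r1 to r2.
  [ 1  3/2  -2/3  |   7/3 ]
  [ 0   -3   5/3  |  -1/3 ]
  [ 1    0     0  |     2 ]
Subtract r1 from r3.
  [ 1   3/2  -2/3  |   7/3 ]
  [ 0    -3   5/3  |  -1/3 ]
  [ 0  -3/2   2/3  |  -1/3 ]
Multiply r2 by -1/3.
  [ 1   3/2  -2/3  |   7/3 ]
  [ 0     1  -5/9  |   1/9 ]
  [ 0  -3/2   2/3  |  -1/3 ]
Add 3/2 times r2 to r3.
  [ 1  3/2  -2/3  |   7/3 ]
  [ 0    1  -5/9  |   1/9 ]
  [ 0    0  -1/6  |  -1/6 ]
Multiply r3 by -6.
  [ 1  3/2  -2/3  |  7/3 ]
  [ 0    1  -5/9  |  1/9 ]
  [ 0    0     1  |    1 ]
Add 5/9 times r3 to r2.
  [ 1  3/2  -2/3  |  7/3 ]
  [ 0    1     0  |  2/3 ]
  [ 0    0     1  |    1 ]
Add 2/3 times r3 to r1.
  [ 1  3/2  0  |    3 ]
  [ 0    1  0  |  2/3 ]
  [ 0    0  1  |    1 ]
Subtract 3/2 times r2 from r1.
  [ 1  0  0  |    2 ]
  [ 0  1  0  |  2/3 ]
  [ 0  0  1  |    1 ]
Reading off the last column: a = 2, b = 2/3, c = 1.

(2, 2/3, 1)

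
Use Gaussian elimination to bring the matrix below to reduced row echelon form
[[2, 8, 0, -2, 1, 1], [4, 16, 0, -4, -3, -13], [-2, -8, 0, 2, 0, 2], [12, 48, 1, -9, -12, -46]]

[[1, 4, 0, -1, 0, -1], [0, 0, 1, 3, 0, 2], [0, 0, 0, 0, 1, 3], [0, 0, 0, 0, 0, 0]]

r1 -> 1/2·r1
  [  1   4  0  -1  1/2  1/2 ]
  [  4  16  0  -4   -3  -13 ]
  [ -2  -8  0   2    0    2 ]
  [ 12  48  1  -9  -12  -46 ]
r2 -> r2 − 4·r1
  [  1   4  0  -1  1/2  1/2 ]
  [  0   0  0   0   -5  -15 ]
  [ -2  -8  0   2    0    2 ]
  [ 12  48  1  -9  -12  -46 ]
r3 -> r3 + 2·r1
  [  1   4  0  -1  1/2  1/2 ]
  [  0   0  0   0   -5  -15 ]
  [  0   0  0   0    1    3 ]
  [ 12  48  1  -9  -12  -46 ]
r4 -> r4 − 12·r1
  [ 1  4  0  -1  1/2  1/2 ]
  [ 0  0  0   0   -5  -15 ]
  [ 0  0  0   0    1    3 ]
  [ 0  0  1   3  -18  -52 ]
r2 ↔ r4
  [ 1  4  0  -1  1/2  1/2 ]
  [ 0  0  1   3  -18  -52 ]
  [ 0  0  0   0    1    3 ]
  [ 0  0  0   0   -5  -15 ]
r4 -> r4 + 5·r3
  [ 1  4  0  -1  1/2  1/2 ]
  [ 0  0  1   3  -18  -52 ]
  [ 0  0  0   0    1    3 ]
  [ 0  0  0   0    0    0 ]
r2 -> r2 + 18·r3
  [ 1  4  0  -1  1/2  1/2 ]
  [ 0  0  1   3    0    2 ]
  [ 0  0  0   0    1    3 ]
  [ 0  0  0   0    0    0 ]
r1 -> r1 − 1/2·r3
  [ 1  4  0  -1  0  -1 ]
  [ 0  0  1   3  0   2 ]
  [ 0  0  0   0  1   3 ]
  [ 0  0  0   0  0   0 ]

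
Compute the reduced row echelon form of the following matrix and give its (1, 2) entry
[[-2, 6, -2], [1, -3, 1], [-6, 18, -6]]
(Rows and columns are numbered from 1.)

R1 → -1/2·R1
  [  1  -3   1 ]
  [  1  -3   1 ]
  [ -6  18  -6 ]
R2 → R2 − R1
  [  1  -3   1 ]
  [  0   0   0 ]
  [ -6  18  -6 ]
R3 → R3 + 6·R1
  [ 1  -3  1 ]
  [ 0   0  0 ]
  [ 0   0  0 ]

-3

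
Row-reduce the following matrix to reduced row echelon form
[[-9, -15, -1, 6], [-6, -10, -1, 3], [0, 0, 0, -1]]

Multiply R1 by -1/9.
  [  1  5/3  1/9  -2/3 ]
  [ -6  -10   -1     3 ]
  [  0    0    0    -1 ]
Add 6 times R1 to R2.
  [ 1  5/3   1/9  -2/3 ]
  [ 0    0  -1/3    -1 ]
  [ 0    0     0    -1 ]
Multiply R2 by -3.
  [ 1  5/3  1/9  -2/3 ]
  [ 0    0    1     3 ]
  [ 0    0    0    -1 ]
Multiply R3 by -1.
  [ 1  5/3  1/9  -2/3 ]
  [ 0    0    1     3 ]
  [ 0    0    0     1 ]
Subtract 3 times R3 from R2.
  [ 1  5/3  1/9  -2/3 ]
  [ 0    0    1     0 ]
  [ 0    0    0     1 ]
Add 2/3 times R3 to R1.
  [ 1  5/3  1/9  0 ]
  [ 0    0    1  0 ]
  [ 0    0    0  1 ]
Subtract 1/9 times R2 from R1.
  [ 1  5/3  0  0 ]
  [ 0    0  1  0 ]
  [ 0    0  0  1 ]

[[1, 5/3, 0, 0], [0, 0, 1, 0], [0, 0, 0, 1]]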